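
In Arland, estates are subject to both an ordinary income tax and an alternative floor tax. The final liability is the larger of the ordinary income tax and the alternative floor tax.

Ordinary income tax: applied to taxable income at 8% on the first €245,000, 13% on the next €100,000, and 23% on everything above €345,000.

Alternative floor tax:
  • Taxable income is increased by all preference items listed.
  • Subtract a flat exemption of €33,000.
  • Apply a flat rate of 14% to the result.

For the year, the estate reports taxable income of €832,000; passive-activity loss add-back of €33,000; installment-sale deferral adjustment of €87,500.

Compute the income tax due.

€144,610

Ordinary income tax:
  €245,000 × 8% = €19,600
  €100,000 × 13% = €13,000
  €487,000 × 23% = €112,010
  → €144,610

Alternative floor tax:
  Adjusted income: €832,000 + €33,000 + €87,500 = €952,500
  Less exemption €33,000 → base €919,500
  €919,500 × 14% = €128,730

€144,610 > €128,730, so the ordinary income tax governs.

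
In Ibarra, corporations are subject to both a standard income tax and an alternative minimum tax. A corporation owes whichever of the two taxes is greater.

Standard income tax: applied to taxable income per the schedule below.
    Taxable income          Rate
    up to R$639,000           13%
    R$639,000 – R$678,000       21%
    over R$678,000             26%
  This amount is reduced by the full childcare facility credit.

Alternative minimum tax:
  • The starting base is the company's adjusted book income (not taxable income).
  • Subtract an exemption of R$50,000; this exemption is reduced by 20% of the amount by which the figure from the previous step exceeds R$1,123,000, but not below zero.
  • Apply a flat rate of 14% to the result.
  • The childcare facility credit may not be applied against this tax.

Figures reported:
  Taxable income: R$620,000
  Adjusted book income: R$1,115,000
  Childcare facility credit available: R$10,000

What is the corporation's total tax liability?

R$149,100

Standard income tax:
  R$620,000 × 13% = R$80,600
  Less childcare facility credit R$10,000 → R$70,600

Alternative minimum tax:
  Base (adjusted book income): R$1,115,000
  Exemption: R$1,115,000 ≤ R$1,123,000, so full R$50,000 applies
  Base: R$1,115,000 − R$50,000 = R$1,065,000
  R$1,065,000 × 14% = R$149,100

R$149,100 > R$70,600, so the alternative minimum tax is the binding amount.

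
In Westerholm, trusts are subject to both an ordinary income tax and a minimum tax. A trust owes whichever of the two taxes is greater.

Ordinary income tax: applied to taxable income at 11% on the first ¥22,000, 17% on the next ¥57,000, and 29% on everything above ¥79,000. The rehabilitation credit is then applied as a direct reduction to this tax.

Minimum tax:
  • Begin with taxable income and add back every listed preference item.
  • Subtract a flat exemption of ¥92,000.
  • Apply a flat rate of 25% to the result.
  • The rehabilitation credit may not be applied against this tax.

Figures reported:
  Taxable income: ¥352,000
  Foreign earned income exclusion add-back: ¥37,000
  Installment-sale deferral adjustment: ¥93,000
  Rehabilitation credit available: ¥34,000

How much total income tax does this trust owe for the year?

¥97,500

Ordinary income tax:
  ¥22,000 × 11% = ¥2,420
  ¥57,000 × 17% = ¥9,690
  ¥273,000 × 29% = ¥79,170
  → ¥91,280
  Less rehabilitation credit ¥34,000 → ¥57,280

Minimum tax:
  Adjusted income: ¥352,000 + ¥37,000 + ¥93,000 = ¥482,000
  Less exemption ¥92,000 → base ¥390,000
  ¥390,000 × 25% = ¥97,500

¥97,500 > ¥57,280, so the minimum tax is the binding amount.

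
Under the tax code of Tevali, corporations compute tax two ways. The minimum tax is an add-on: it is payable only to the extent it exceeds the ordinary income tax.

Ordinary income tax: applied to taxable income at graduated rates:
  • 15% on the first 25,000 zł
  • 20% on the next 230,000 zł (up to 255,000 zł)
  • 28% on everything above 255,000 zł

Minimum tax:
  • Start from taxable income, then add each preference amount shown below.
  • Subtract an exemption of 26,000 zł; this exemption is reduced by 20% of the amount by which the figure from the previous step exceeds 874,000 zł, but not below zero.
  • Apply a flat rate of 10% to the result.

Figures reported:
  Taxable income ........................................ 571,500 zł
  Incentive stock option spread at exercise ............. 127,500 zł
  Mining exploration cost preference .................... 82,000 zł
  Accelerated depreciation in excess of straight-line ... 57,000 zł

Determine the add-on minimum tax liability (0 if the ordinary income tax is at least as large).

Ordinary income tax:
  25,000 zł × 15% = 3,750 zł
  230,000 zł × 20% = 46,000 zł
  316,500 zł × 28% = 88,620 zł
  → 138,370 zł

Minimum tax:
  Adjusted income: 571,500 zł + 127,500 zł + 82,000 zł + 57,000 zł = 838,000 zł
  Exemption: 838,000 zł ≤ 874,000 zł, so full 26,000 zł applies
  Base: 838,000 zł − 26,000 zł = 812,000 zł
  812,000 zł × 10% = 81,200 zł

81,200 zł ≤ 138,370 zł, so no add-on is due.

0 zł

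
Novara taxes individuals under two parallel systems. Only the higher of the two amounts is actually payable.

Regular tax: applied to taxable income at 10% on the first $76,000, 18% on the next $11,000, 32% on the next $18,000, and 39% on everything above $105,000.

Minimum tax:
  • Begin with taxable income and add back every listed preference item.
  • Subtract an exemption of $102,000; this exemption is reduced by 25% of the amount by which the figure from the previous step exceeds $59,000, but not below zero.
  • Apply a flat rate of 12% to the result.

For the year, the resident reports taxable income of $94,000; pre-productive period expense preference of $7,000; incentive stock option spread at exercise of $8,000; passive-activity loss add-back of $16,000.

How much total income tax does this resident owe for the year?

Regular tax:
  $76,000 × 10% = $7,600
  $11,000 × 18% = $1,980
  $7,000 × 32% = $2,240
  → $11,820

Minimum tax:
  Adjusted income: $94,000 + $7,000 + $8,000 + $16,000 = $125,000
  Exemption: $102,000 − 25% × ($125,000 − $59,000) = $102,000 − $16,500 = $85,500
  Base: $125,000 − $85,500 = $39,500
  $39,500 × 12% = $4,740

$11,820 > $4,740, so the regular tax governs.

$11,820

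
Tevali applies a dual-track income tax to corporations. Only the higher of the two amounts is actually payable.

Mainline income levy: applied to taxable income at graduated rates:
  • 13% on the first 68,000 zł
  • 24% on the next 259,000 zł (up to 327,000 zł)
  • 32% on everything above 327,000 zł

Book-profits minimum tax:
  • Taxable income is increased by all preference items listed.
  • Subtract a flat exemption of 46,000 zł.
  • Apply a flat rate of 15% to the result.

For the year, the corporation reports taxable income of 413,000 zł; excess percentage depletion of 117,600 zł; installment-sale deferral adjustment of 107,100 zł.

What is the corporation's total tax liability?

98,520 zł

Mainline income levy:
  68,000 zł × 13% = 8,840 zł
  259,000 zł × 24% = 62,160 zł
  86,000 zł × 32% = 27,520 zł
  → 98,520 zł

Book-profits minimum tax:
  Adjusted income: 413,000 zł + 117,600 zł + 107,100 zł = 637,700 zł
  Less exemption 46,000 zł → base 591,700 zł
  591,700 zł × 15% = 88,755 zł

98,520 zł > 88,755 zł, so the mainline income levy governs.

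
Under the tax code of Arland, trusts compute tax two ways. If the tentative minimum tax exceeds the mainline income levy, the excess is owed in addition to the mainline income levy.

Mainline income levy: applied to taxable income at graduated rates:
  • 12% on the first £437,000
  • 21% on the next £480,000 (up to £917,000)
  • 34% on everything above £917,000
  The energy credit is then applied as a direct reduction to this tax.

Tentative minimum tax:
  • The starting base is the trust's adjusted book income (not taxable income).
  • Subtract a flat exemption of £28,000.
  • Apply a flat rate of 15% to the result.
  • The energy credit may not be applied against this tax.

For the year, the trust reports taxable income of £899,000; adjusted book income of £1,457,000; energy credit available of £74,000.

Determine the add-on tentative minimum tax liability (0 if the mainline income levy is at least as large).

Tentative minimum tax:
  Base (adjusted book income): £1,457,000
  Less exemption £28,000 → base £1,429,000
  £1,429,000 × 15% = £214,350

Mainline income levy:
  £437,000 × 12% = £52,440
  £462,000 × 21% = £97,020
  → £149,460
  Less energy credit £74,000 → £75,460

Excess of tentative minimum tax over mainline income levy: £214,350 − £75,460 = £138,890.

£138,890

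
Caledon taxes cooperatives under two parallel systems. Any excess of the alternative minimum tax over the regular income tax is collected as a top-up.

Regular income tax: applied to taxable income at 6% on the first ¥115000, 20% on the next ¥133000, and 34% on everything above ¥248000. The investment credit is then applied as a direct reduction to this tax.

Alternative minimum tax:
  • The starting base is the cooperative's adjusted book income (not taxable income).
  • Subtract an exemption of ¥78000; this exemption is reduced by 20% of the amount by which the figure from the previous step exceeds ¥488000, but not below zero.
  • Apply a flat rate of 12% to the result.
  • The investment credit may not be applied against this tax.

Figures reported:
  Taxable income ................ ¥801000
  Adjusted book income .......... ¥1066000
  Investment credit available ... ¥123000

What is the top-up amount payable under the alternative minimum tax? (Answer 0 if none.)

Alternative minimum tax:
  Base (adjusted book income): ¥1066000
  Exemption: 20% × (¥1066000 − ¥488000) = ¥115600 ≥ ¥78000, so the exemption is fully phased out
  Base: ¥1066000 − ¥0 = ¥1066000
  ¥1066000 × 12% = ¥127920

Regular income tax:
  ¥115000 × 6% = ¥6900
  ¥133000 × 20% = ¥26600
  ¥553000 × 34% = ¥188020
  → ¥221520
  Less investment credit ¥123000 → ¥98520

Excess of alternative minimum tax over regular income tax: ¥127920 − ¥98520 = ¥29400.

¥29400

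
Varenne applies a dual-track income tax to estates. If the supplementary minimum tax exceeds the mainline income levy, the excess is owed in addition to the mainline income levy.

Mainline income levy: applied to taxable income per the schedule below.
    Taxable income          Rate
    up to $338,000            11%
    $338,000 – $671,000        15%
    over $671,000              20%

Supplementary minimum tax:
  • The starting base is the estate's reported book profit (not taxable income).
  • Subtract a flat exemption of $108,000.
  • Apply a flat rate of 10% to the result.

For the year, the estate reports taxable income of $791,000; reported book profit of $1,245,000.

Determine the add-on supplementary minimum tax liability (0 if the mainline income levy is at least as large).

Supplementary minimum tax:
  Base (reported book profit): $1,245,000
  Less exemption $108,000 → base $1,137,000
  $1,137,000 × 10% = $113,700

Mainline income levy:
  $338,000 × 11% = $37,180
  $333,000 × 15% = $49,950
  $120,000 × 20% = $24,000
  → $111,130

Excess of supplementary minimum tax over mainline income levy: $113,700 − $111,130 = $2,570.

$2,570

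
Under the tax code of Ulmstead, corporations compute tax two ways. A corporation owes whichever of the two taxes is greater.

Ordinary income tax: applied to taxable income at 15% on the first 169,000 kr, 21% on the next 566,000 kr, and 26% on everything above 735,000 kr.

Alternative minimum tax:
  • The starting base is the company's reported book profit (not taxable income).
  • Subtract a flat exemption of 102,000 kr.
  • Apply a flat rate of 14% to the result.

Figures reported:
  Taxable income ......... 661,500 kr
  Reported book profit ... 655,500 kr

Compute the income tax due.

128,775 kr

Alternative minimum tax:
  Base (reported book profit): 655,500 kr
  Less exemption 102,000 kr → base 553,500 kr
  553,500 kr × 14% = 77,490 kr

Ordinary income tax:
  169,000 kr × 15% = 25,350 kr
  492,500 kr × 21% = 103,425 kr
  → 128,775 kr

128,775 kr > 77,490 kr, so the ordinary income tax governs.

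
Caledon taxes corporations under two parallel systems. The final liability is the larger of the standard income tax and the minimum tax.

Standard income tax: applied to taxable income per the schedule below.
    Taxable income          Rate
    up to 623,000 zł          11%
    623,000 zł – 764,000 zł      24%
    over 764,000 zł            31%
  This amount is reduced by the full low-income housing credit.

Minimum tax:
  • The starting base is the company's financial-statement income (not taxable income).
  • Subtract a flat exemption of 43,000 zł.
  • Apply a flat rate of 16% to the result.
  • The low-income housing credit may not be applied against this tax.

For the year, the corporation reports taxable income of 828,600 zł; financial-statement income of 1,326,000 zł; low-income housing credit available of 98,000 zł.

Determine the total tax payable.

Minimum tax:
  Base (financial-statement income): 1,326,000 zł
  Less exemption 43,000 zł → base 1,283,000 zł
  1,283,000 zł × 16% = 205,280 zł

Standard income tax:
  623,000 zł × 11% = 68,530 zł
  141,000 zł × 24% = 33,840 zł
  64,600 zł × 31% = 20,026 zł
  → 122,396 zł
  Less low-income housing credit 98,000 zł → 24,396 zł

205,280 zł > 24,396 zł, so the minimum tax is the binding amount.

205,280 zł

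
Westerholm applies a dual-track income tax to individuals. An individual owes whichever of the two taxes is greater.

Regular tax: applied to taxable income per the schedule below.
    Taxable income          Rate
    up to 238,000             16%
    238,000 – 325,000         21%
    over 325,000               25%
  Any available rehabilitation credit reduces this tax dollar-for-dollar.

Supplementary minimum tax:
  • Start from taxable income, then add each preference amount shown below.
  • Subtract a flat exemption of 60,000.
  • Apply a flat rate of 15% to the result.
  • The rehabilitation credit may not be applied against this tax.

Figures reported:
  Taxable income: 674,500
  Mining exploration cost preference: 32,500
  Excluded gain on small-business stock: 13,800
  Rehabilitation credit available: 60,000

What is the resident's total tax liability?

99,120

Supplementary minimum tax:
  Adjusted income: 674,500 + 32,500 + 13,800 = 720,800
  Less exemption 60,000 → base 660,800
  660,800 × 15% = 99,120

Regular tax:
  238,000 × 16% = 38,080
  87,000 × 21% = 18,270
  349,500 × 25% = 87,375
  → 143,725
  Less rehabilitation credit 60,000 → 83,725

99,120 > 83,725, so the supplementary minimum tax is the binding amount.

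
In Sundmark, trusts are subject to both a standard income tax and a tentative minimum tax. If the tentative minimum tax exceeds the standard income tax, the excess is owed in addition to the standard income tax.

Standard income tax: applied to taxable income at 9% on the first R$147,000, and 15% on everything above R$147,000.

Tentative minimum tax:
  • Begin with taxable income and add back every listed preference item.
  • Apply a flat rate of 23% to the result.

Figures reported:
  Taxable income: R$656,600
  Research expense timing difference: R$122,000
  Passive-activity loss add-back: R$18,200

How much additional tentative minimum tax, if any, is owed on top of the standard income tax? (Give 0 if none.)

Tentative minimum tax:
  Adjusted income: R$656,600 + R$122,000 + R$18,200 = R$796,800
  R$796,800 × 23% = R$183,264

Standard income tax:
  R$147,000 × 9% = R$13,230
  R$509,600 × 15% = R$76,440
  → R$89,670

Excess of tentative minimum tax over standard income tax: R$183,264 − R$89,670 = R$93,594.

R$93,594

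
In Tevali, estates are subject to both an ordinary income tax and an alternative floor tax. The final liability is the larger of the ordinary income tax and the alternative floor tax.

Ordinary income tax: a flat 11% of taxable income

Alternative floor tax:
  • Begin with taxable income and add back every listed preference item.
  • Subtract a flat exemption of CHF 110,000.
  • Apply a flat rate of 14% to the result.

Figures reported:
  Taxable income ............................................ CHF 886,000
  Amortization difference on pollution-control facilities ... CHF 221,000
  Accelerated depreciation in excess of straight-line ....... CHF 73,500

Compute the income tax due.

CHF 149,870

Ordinary income tax:
  CHF 886,000 × 11% = CHF 97,460

Alternative floor tax:
  Adjusted income: CHF 886,000 + CHF 221,000 + CHF 73,500 = CHF 1,180,500
  Less exemption CHF 110,000 → base CHF 1,070,500
  CHF 1,070,500 × 14% = CHF 149,870

CHF 149,870 > CHF 97,460, so the alternative floor tax is the binding amount.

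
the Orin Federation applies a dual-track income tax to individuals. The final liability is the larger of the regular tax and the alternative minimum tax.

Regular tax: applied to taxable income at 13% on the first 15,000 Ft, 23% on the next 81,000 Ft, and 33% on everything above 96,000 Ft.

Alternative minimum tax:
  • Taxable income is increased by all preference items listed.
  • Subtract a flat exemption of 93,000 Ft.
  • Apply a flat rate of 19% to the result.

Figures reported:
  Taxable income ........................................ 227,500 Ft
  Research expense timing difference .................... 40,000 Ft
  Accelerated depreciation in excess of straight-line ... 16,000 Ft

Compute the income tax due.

Regular tax:
  15,000 Ft × 13% = 1,950 Ft
  81,000 Ft × 23% = 18,630 Ft
  131,500 Ft × 33% = 43,395 Ft
  → 63,975 Ft

Alternative minimum tax:
  Adjusted income: 227,500 Ft + 40,000 Ft + 16,000 Ft = 283,500 Ft
  Less exemption 93,000 Ft → base 190,500 Ft
  190,500 Ft × 19% = 36,195 Ft

63,975 Ft > 36,195 Ft, so the regular tax governs.

63,975 Ft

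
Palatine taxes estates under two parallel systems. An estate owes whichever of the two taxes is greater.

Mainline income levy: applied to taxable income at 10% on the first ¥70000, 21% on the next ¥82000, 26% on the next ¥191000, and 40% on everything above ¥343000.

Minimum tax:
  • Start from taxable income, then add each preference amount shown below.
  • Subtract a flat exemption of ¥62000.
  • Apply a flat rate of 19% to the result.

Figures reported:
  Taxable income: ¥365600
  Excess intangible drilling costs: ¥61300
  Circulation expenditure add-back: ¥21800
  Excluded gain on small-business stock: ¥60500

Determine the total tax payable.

¥84968

Minimum tax:
  Adjusted income: ¥365600 + ¥61300 + ¥21800 + ¥60500 = ¥509200
  Less exemption ¥62000 → base ¥447200
  ¥447200 × 19% = ¥84968

Mainline income levy:
  ¥70000 × 10% = ¥7000
  ¥82000 × 21% = ¥17220
  ¥191000 × 26% = ¥49660
  ¥22600 × 40% = ¥9040
  → ¥82920

¥84968 > ¥82920, so the minimum tax is the binding amount.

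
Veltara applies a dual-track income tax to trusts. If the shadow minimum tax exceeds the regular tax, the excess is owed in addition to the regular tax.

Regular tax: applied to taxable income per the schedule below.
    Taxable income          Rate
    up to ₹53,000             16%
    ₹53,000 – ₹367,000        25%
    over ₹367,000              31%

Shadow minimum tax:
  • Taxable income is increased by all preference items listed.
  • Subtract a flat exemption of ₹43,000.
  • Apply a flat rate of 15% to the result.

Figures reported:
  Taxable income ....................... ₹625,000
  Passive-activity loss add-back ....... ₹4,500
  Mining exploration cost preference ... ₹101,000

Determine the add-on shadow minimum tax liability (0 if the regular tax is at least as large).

Regular tax:
  ₹53,000 × 16% = ₹8,480
  ₹314,000 × 25% = ₹78,500
  ₹258,000 × 31% = ₹79,980
  → ₹166,960

Shadow minimum tax:
  Adjusted income: ₹625,000 + ₹4,500 + ₹101,000 = ₹730,500
  Less exemption ₹43,000 → base ₹687,500
  ₹687,500 × 15% = ₹103,125

₹103,125 ≤ ₹166,960, so no add-on is due.

₹0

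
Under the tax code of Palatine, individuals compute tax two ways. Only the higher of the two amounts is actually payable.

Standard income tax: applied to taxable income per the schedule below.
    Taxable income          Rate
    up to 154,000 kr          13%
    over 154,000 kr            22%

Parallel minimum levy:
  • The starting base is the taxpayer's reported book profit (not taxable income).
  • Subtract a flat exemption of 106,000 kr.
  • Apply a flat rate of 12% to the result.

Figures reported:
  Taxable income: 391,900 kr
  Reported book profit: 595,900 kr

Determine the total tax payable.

Standard income tax:
  154,000 kr × 13% = 20,020 kr
  237,900 kr × 22% = 52,338 kr
  → 72,358 kr

Parallel minimum levy:
  Base (reported book profit): 595,900 kr
  Less exemption 106,000 kr → base 489,900 kr
  489,900 kr × 12% = 58,788 kr

72,358 kr > 58,788 kr, so the standard income tax governs.

72,358 kr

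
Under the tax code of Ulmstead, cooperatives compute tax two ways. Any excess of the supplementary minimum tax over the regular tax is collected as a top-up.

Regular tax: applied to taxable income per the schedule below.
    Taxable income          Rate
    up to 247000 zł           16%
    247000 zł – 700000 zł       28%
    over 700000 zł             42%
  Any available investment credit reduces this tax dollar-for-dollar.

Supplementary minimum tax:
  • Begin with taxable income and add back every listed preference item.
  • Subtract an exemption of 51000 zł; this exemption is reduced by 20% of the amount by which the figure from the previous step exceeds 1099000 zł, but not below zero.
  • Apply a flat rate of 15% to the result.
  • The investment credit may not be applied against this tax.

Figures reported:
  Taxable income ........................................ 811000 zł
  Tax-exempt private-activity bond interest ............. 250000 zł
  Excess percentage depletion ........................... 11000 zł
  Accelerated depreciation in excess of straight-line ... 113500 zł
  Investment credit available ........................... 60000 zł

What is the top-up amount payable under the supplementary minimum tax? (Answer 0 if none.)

Supplementary minimum tax:
  Adjusted income: 811000 zł + 250000 zł + 11000 zł + 113500 zł = 1185500 zł
  Exemption: 51000 zł − 20% × (1185500 zł − 1099000 zł) = 51000 zł − 17300 zł = 33700 zł
  Base: 1185500 zł − 33700 zł = 1151800 zł
  1151800 zł × 15% = 172770 zł

Regular tax:
  247000 zł × 16% = 39520 zł
  453000 zł × 28% = 126840 zł
  111000 zł × 42% = 46620 zł
  → 212980 zł
  Less investment credit 60000 zł → 152980 zł

Excess of supplementary minimum tax over regular tax: 172770 zł − 152980 zł = 19790 zł.

19790 zł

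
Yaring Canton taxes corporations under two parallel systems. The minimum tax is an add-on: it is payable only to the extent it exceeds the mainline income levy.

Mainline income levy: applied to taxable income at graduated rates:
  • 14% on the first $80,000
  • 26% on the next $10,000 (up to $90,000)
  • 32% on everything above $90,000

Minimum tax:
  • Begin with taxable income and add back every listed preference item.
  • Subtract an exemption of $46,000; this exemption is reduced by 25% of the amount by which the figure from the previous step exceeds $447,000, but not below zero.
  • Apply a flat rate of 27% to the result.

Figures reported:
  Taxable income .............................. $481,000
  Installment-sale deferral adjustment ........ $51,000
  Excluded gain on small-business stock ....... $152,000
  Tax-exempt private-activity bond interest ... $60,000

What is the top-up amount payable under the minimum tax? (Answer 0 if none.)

$61,960

Minimum tax:
  Adjusted income: $481,000 + $51,000 + $152,000 + $60,000 = $744,000
  Exemption: 25% × ($744,000 − $447,000) = $74,250 ≥ $46,000, so the exemption is fully phased out
  Base: $744,000 − $0 = $744,000
  $744,000 × 27% = $200,880

Mainline income levy:
  $80,000 × 14% = $11,200
  $10,000 × 26% = $2,600
  $391,000 × 32% = $125,120
  → $138,920

Excess of minimum tax over mainline income levy: $200,880 − $138,920 = $61,960.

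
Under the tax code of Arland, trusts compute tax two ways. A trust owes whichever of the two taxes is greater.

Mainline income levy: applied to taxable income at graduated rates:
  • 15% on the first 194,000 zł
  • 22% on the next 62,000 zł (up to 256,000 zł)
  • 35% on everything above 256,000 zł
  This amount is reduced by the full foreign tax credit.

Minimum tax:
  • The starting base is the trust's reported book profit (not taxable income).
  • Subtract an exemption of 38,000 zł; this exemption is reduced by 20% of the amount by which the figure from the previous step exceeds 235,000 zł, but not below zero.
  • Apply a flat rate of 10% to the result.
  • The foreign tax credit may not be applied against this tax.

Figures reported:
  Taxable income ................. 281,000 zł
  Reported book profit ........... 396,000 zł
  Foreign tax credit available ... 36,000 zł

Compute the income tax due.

39,020 zł

Mainline income levy:
  194,000 zł × 15% = 29,100 zł
  62,000 zł × 22% = 13,640 zł
  25,000 zł × 35% = 8,750 zł
  → 51,490 zł
  Less foreign tax credit 36,000 zł → 15,490 zł

Minimum tax:
  Base (reported book profit): 396,000 zł
  Exemption: 38,000 zł − 20% × (396,000 zł − 235,000 zł) = 38,000 zł − 32,200 zł = 5,800 zł
  Base: 396,000 zł − 5,800 zł = 390,200 zł
  390,200 zł × 10% = 39,020 zł

39,020 zł > 15,490 zł, so the minimum tax is the binding amount.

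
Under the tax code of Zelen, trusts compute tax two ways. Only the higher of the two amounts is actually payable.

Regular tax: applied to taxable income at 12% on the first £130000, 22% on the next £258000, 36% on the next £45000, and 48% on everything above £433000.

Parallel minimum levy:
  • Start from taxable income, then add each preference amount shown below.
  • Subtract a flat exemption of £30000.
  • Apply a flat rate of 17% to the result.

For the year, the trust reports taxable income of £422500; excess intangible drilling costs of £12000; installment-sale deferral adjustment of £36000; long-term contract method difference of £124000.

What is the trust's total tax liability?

Parallel minimum levy:
  Adjusted income: £422500 + £12000 + £36000 + £124000 = £594500
  Less exemption £30000 → base £564500
  £564500 × 17% = £95965

Regular tax:
  £130000 × 12% = £15600
  £258000 × 22% = £56760
  £34500 × 36% = £12420
  → £84780

£95965 > £84780, so the parallel minimum levy is the binding amount.

£95965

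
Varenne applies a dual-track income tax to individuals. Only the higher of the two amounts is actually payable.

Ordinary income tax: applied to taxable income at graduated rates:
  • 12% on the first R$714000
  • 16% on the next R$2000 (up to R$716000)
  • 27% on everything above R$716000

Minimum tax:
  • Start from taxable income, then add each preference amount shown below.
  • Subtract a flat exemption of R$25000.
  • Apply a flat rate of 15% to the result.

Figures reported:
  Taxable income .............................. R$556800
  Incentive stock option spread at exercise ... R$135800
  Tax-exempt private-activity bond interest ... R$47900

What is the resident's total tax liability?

R$107325

Minimum tax:
  Adjusted income: R$556800 + R$135800 + R$47900 = R$740500
  Less exemption R$25000 → base R$715500
  R$715500 × 15% = R$107325

Ordinary income tax:
  R$556800 × 12% = R$66816

R$107325 > R$66816, so the minimum tax is the binding amount.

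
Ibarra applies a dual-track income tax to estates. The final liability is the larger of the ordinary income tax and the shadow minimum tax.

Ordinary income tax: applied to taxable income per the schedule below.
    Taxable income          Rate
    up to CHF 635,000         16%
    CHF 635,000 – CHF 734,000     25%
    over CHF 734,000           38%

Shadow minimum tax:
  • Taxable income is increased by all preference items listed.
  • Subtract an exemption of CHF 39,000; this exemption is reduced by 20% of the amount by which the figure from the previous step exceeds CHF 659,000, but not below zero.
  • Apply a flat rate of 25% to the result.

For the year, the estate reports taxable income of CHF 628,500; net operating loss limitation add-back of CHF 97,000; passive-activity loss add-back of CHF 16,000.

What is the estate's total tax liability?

CHF 179,750

Ordinary income tax:
  CHF 628,500 × 16% = CHF 100,560

Shadow minimum tax:
  Adjusted income: CHF 628,500 + CHF 97,000 + CHF 16,000 = CHF 741,500
  Exemption: CHF 39,000 − 20% × (CHF 741,500 − CHF 659,000) = CHF 39,000 − CHF 16,500 = CHF 22,500
  Base: CHF 741,500 − CHF 22,500 = CHF 719,000
  CHF 719,000 × 25% = CHF 179,750

CHF 179,750 > CHF 100,560, so the shadow minimum tax is the binding amount.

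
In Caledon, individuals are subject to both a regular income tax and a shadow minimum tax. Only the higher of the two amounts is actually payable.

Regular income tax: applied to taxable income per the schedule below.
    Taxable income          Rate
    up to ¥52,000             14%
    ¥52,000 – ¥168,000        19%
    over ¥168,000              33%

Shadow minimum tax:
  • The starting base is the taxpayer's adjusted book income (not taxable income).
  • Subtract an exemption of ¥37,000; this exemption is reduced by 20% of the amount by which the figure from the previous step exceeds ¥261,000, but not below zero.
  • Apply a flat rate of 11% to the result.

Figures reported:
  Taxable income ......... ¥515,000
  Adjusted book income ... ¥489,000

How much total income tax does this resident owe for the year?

¥143,830

Regular income tax:
  ¥52,000 × 14% = ¥7,280
  ¥116,000 × 19% = ¥22,040
  ¥347,000 × 33% = ¥114,510
  → ¥143,830

Shadow minimum tax:
  Base (adjusted book income): ¥489,000
  Exemption: 20% × (¥489,000 − ¥261,000) = ¥45,600 ≥ ¥37,000, so the exemption is fully phased out
  Base: ¥489,000 − ¥0 = ¥489,000
  ¥489,000 × 11% = ¥53,790

¥143,830 > ¥53,790, so the regular income tax governs.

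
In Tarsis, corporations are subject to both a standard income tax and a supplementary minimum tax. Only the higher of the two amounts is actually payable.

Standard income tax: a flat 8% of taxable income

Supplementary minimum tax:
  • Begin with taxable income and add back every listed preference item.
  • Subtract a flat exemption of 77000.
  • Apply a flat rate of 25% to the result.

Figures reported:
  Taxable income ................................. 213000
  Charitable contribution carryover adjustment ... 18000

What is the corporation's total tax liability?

38500

Supplementary minimum tax:
  Adjusted income: 213000 + 18000 = 231000
  Less exemption 77000 → base 154000
  154000 × 25% = 38500

Standard income tax:
  213000 × 8% = 17040

38500 > 17040, so the supplementary minimum tax is the binding amount.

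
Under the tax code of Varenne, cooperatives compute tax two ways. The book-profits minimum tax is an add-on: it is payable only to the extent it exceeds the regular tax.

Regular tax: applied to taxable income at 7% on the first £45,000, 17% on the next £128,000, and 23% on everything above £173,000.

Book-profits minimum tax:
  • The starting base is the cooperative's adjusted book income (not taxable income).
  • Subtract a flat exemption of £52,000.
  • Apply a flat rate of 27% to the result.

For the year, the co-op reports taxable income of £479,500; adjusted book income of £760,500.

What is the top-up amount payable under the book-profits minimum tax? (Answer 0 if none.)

Regular tax:
  £45,000 × 7% = £3,150
  £128,000 × 17% = £21,760
  £306,500 × 23% = £70,495
  → £95,405

Book-profits minimum tax:
  Base (adjusted book income): £760,500
  Less exemption £52,000 → base £708,500
  £708,500 × 27% = £191,295

Excess of book-profits minimum tax over regular tax: £191,295 − £95,405 = £95,890.

£95,890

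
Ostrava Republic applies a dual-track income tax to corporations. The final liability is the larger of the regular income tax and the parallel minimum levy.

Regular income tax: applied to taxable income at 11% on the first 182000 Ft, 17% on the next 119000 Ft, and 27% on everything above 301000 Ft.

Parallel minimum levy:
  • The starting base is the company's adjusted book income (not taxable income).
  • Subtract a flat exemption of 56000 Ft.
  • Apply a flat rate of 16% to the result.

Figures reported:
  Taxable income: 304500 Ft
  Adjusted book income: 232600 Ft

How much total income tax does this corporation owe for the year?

41195 Ft

Regular income tax:
  182000 Ft × 11% = 20020 Ft
  119000 Ft × 17% = 20230 Ft
  3500 Ft × 27% = 945 Ft
  → 41195 Ft

Parallel minimum levy:
  Base (adjusted book income): 232600 Ft
  Less exemption 56000 Ft → base 176600 Ft
  176600 Ft × 16% = 28256 Ft

41195 Ft > 28256 Ft, so the regular income tax governs.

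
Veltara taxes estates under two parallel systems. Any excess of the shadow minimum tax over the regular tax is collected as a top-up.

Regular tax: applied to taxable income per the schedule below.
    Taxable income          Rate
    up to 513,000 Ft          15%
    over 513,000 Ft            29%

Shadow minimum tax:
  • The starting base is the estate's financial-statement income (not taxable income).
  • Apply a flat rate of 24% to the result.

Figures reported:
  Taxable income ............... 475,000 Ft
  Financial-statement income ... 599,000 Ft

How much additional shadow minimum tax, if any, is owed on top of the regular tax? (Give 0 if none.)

72,510 Ft

Regular tax:
  475,000 Ft × 15% = 71,250 Ft

Shadow minimum tax:
  Base (financial-statement income): 599,000 Ft
  599,000 Ft × 24% = 143,760 Ft

Excess of shadow minimum tax over regular tax: 143,760 Ft − 71,250 Ft = 72,510 Ft.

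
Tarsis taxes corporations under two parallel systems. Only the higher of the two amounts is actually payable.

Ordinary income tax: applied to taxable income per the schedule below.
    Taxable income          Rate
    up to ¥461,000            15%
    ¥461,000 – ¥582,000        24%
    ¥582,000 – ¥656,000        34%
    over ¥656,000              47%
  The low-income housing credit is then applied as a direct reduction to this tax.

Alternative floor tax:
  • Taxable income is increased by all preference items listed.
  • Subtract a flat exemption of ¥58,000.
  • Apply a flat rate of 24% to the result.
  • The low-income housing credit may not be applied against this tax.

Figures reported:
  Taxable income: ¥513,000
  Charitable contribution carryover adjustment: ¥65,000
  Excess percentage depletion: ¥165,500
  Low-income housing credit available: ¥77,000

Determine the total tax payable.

¥164,520

Ordinary income tax:
  ¥461,000 × 15% = ¥69,150
  ¥52,000 × 24% = ¥12,480
  → ¥81,630
  Less low-income housing credit ¥77,000 → ¥4,630

Alternative floor tax:
  Adjusted income: ¥513,000 + ¥65,000 + ¥165,500 = ¥743,500
  Less exemption ¥58,000 → base ¥685,500
  ¥685,500 × 24% = ¥164,520

¥164,520 > ¥4,630, so the alternative floor tax is the binding amount.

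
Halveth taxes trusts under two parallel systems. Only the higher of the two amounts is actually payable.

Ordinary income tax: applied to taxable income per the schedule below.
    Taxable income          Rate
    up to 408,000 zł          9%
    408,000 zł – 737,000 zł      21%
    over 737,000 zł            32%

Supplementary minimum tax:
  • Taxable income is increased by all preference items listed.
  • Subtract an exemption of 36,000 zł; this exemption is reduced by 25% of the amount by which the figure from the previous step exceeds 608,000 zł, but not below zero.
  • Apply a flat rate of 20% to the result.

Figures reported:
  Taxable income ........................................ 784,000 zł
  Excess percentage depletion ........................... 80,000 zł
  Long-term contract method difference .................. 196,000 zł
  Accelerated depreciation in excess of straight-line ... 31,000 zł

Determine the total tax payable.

Ordinary income tax:
  408,000 zł × 9% = 36,720 zł
  329,000 zł × 21% = 69,090 zł
  47,000 zł × 32% = 15,040 zł
  → 120,850 zł

Supplementary minimum tax:
  Adjusted income: 784,000 zł + 80,000 zł + 196,000 zł + 31,000 zł = 1,091,000 zł
  Exemption: 25% × (1,091,000 zł − 608,000 zł) = 120,750 zł ≥ 36,000 zł, so the exemption is fully phased out
  Base: 1,091,000 zł − 0 zł = 1,091,000 zł
  1,091,000 zł × 20% = 218,200 zł

218,200 zł > 120,850 zł, so the supplementary minimum tax is the binding amount.

218,200 zł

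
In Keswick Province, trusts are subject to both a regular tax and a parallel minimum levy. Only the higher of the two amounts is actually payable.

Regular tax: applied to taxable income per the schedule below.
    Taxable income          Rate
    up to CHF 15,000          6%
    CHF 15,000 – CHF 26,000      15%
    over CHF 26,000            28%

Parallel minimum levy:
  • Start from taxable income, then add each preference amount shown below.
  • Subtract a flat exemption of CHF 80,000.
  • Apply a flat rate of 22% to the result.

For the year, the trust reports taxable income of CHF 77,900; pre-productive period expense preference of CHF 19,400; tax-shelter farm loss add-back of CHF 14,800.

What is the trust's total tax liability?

CHF 17,082

Parallel minimum levy:
  Adjusted income: CHF 77,900 + CHF 19,400 + CHF 14,800 = CHF 112,100
  Less exemption CHF 80,000 → base CHF 32,100
  CHF 32,100 × 22% = CHF 7,062

Regular tax:
  CHF 15,000 × 6% = CHF 900
  CHF 11,000 × 15% = CHF 1,650
  CHF 51,900 × 28% = CHF 14,532
  → CHF 17,082

CHF 17,082 > CHF 7,062, so the regular tax governs.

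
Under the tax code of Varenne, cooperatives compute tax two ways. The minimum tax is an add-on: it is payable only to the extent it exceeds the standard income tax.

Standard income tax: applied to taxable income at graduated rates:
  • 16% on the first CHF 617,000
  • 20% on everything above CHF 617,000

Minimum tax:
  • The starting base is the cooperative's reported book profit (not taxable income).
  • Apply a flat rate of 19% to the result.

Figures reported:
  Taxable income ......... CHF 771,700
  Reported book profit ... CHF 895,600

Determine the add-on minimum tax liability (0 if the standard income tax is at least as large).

CHF 40,504

Standard income tax:
  CHF 617,000 × 16% = CHF 98,720
  CHF 154,700 × 20% = CHF 30,940
  → CHF 129,660

Minimum tax:
  Base (reported book profit): CHF 895,600
  CHF 895,600 × 19% = CHF 170,164

Excess of minimum tax over standard income tax: CHF 170,164 − CHF 129,660 = CHF 40,504.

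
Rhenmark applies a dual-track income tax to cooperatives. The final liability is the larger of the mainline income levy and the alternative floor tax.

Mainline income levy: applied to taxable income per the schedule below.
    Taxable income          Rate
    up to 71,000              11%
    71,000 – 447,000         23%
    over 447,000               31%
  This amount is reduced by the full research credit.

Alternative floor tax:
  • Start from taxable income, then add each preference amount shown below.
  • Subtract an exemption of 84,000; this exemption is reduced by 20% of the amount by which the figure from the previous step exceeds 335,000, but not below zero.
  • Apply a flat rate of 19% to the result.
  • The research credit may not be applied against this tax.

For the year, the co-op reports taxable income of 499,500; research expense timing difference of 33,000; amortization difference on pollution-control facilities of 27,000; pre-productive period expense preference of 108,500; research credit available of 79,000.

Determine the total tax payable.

Mainline income levy:
  71,000 × 11% = 7,810
  376,000 × 23% = 86,480
  52,500 × 31% = 16,275
  → 110,565
  Less research credit 79,000 → 31,565

Alternative floor tax:
  Adjusted income: 499,500 + 33,000 + 27,000 + 108,500 = 668,000
  Exemption: 84,000 − 20% × (668,000 − 335,000) = 84,000 − 66,600 = 17,400
  Base: 668,000 − 17,400 = 650,600
  650,600 × 19% = 123,614

123,614 > 31,565, so the alternative floor tax is the binding amount.

123,614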